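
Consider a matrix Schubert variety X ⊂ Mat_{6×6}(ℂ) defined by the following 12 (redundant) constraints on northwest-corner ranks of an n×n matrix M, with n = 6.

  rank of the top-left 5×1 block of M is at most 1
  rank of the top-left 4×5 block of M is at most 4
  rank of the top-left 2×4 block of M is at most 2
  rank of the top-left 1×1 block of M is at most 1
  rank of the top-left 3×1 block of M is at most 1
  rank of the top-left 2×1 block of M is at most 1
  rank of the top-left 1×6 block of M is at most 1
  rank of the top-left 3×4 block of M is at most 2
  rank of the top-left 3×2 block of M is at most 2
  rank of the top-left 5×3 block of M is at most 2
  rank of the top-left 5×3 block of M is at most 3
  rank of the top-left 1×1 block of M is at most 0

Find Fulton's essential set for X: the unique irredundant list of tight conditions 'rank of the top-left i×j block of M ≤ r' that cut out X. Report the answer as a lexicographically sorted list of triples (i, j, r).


The tightest implied rank at each (i,j), from the 12 conditions:

  i=1: 0  1  1  1  1  1
  i=2: 1  2  2  2  2  2
  i=3: 1  2  2  2  3  3
  i=4: 1  2  2  3  4  4
  i=5: 1  2  2  3  4  5
  i=6: 1  2  3  4  5  6

hence w(1..6) = (2, 1, 5, 4, 6, 3).

ℓ(w)=5; the 3 essential cells (i,j,r):

[(1, 1, 0), (3, 4, 2), (5, 3, 2)]


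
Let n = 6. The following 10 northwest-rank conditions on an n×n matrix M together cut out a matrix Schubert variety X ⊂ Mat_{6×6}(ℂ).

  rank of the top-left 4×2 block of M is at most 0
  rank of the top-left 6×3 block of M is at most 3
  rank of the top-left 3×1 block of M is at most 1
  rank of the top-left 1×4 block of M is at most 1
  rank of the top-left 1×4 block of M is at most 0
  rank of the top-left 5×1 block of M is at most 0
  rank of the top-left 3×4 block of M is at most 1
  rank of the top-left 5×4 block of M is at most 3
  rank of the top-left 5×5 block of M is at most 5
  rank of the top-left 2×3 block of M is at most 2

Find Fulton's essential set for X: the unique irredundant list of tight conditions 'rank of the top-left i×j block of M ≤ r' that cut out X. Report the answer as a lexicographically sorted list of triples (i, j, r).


The tightest implied rank at each (i,j), from the 10 conditions:

  row 1: 0 | 0 | 0 | 0 | 1 | 1
  row 2: 0 | 0 | 1 | 1 | 2 | 2
  row 3: 0 | 0 | 1 | 1 | 2 | 3
  row 4: 0 | 0 | 1 | 2 | 3 | 4
  row 5: 0 | 1 | 2 | 3 | 4 | 5
  row 6: 1 | 2 | 3 | 4 | 5 | 6

giving w = (5, 3, 6, 4, 2, 1) via Δ²R.

Fulton essential set (4 of the 12 Rothe cells):

[(1, 4, 0), (3, 4, 1), (4, 2, 0), (5, 1, 0)]


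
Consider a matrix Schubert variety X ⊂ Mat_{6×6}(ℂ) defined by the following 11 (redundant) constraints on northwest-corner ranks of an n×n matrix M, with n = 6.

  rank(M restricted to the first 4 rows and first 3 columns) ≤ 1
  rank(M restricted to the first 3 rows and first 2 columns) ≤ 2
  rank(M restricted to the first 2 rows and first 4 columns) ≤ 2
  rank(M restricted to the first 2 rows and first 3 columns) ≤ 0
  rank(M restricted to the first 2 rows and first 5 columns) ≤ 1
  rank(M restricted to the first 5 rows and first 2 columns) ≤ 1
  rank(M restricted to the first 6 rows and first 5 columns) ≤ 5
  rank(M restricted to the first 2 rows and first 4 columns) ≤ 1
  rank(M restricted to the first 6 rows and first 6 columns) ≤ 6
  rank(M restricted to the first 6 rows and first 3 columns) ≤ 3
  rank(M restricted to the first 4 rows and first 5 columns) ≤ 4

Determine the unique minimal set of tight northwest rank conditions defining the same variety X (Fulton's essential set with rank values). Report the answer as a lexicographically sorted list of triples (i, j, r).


Computing R[i][j] = min implied NW-rank bound (n=6, 11 conditions):

  R[1]: 0 0 0 1 1 1
  R[2]: 0 0 0 1 1 2
  R[3]: 1 1 1 2 2 3
  R[4]: 1 1 1 2 3 4
  R[5]: 1 1 2 3 4 5
  R[6]: 1 2 3 4 5 6

hence w(1..6) = (4, 6, 1, 5, 3, 2).

|D(w)|=10, |Ess(w)|=4:

[(2, 3, 0), (2, 5, 1), (4, 3, 1), (5, 2, 1)]


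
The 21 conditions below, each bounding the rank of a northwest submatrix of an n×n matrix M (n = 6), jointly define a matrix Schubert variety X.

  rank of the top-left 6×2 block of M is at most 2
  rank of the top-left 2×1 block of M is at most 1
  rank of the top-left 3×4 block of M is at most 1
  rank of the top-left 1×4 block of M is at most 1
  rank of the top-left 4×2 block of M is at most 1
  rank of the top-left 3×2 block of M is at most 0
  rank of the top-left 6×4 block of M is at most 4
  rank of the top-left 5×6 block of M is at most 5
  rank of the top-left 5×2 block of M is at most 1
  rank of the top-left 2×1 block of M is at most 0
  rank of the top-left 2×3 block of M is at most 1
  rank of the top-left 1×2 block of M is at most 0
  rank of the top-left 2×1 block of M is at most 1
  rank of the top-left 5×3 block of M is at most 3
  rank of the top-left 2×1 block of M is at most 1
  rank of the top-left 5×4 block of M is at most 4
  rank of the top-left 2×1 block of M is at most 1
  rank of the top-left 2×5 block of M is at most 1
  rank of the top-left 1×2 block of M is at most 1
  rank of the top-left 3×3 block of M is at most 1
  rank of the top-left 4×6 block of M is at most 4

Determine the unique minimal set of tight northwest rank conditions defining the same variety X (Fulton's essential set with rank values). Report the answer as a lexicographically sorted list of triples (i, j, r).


Computing R[i][j] = min implied NW-rank bound (n=6, 21 conditions):

  row 1: 0, 0, 1, 1, 1, 1
  row 2: 0, 0, 1, 1, 1, 2
  row 3: 0, 0, 1, 1, 2, 3
  row 4: 1, 1, 2, 2, 3, 4
  row 5: 1, 1, 2, 3, 4, 5
  row 6: 1, 2, 3, 4, 5, 6

the unique w with this rank table is (3, 6, 5, 1, 4, 2).

4 SE-corners of the 10-cell Rothe diagram give Ess(w):

[(2, 5, 1), (3, 2, 0), (3, 4, 1), (5, 2, 1)]


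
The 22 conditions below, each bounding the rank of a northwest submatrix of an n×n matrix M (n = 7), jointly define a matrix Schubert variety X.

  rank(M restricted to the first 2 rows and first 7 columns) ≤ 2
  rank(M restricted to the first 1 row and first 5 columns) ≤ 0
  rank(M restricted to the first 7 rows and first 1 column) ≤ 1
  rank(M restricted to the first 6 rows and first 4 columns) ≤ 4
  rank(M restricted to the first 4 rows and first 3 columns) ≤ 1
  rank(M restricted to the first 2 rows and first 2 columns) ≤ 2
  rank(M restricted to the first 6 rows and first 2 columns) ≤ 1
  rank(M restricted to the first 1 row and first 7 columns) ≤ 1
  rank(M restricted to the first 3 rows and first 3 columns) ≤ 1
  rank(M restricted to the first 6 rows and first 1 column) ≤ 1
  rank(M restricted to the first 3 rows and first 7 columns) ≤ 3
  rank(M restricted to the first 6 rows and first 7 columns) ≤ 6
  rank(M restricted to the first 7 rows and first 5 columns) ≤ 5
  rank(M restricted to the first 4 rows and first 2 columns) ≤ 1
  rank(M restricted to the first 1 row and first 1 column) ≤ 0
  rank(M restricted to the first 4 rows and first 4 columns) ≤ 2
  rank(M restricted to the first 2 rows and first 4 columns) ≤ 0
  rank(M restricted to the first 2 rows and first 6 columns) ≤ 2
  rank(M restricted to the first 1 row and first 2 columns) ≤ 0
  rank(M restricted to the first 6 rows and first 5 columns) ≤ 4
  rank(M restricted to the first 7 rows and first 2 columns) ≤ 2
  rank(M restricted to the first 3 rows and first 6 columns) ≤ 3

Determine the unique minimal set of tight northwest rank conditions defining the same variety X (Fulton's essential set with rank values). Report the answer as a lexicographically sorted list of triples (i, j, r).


Reconstructing r_w from the 22 given conditions:

  row 1: 0  0  0  0  0  1  1
  row 2: 0  0  0  0  1  2  2
  row 3: 1  1  1  1  2  3  3
  row 4: 1  1  1  2  3  4  4
  row 5: 1  1  2  3  4  5  5
  row 6: 1  1  2  3  4  5  6
  row 7: 1  2  3  4  5  6  7

so w = (6, 5, 1, 4, 3, 7, 2).

Fulton essential set (4 of the 13 Rothe cells):

[(1, 5, 0), (2, 4, 0), (4, 3, 1), (6, 2, 1)]


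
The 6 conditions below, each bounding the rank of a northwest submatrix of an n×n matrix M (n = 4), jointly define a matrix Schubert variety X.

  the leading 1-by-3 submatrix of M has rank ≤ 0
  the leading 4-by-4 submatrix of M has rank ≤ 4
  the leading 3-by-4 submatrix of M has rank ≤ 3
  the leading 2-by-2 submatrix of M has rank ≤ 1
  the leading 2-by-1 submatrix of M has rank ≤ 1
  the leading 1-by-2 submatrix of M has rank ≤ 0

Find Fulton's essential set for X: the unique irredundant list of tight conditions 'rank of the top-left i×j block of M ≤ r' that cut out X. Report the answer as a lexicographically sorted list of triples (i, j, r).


The tightest implied rank at each (i,j), from the 6 conditions:

  R[1]: 0, 0, 0, 1
  R[2]: 1, 1, 1, 2
  R[3]: 1, 2, 2, 3
  R[4]: 1, 2, 3, 4

second differences of R give the permutation w = (4, 1, 2, 3).

D(w) has 3 cells with 1 SE-corner; essential set:

[(1, 3, 0)]


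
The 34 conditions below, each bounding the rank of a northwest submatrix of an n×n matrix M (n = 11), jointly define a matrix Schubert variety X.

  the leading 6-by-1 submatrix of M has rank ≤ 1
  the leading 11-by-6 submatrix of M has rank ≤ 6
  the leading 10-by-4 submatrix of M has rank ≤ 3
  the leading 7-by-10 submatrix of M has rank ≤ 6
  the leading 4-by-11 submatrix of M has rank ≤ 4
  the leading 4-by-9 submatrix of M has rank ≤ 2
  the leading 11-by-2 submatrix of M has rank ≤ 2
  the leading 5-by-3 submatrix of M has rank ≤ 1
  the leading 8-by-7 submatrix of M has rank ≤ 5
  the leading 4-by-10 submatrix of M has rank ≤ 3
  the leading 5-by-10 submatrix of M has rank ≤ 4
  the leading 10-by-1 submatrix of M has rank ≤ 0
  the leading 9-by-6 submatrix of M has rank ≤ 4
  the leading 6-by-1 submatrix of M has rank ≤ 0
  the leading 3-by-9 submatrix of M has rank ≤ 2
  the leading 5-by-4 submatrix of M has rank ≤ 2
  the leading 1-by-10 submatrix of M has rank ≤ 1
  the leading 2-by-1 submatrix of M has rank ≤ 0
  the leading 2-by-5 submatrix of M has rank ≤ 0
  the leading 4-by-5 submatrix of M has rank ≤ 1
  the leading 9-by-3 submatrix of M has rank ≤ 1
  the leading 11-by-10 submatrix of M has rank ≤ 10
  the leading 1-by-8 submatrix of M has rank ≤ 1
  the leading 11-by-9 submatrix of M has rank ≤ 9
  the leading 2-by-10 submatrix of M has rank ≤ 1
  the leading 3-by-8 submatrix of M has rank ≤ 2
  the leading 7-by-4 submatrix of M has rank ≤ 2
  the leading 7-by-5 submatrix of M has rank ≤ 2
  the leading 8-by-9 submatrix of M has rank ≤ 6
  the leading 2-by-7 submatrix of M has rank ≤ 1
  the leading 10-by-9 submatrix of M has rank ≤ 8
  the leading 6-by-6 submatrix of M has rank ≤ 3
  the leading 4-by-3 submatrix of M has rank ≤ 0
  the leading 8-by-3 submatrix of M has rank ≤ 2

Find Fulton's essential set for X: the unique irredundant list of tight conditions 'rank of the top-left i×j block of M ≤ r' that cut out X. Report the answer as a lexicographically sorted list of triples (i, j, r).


Computing R[i][j] = min implied NW-rank bound (n=11, 34 conditions):

  R[1]: 0 | 0 | 0 | 0 | 0 | 1 | 1 | 1 | 1 | 1 | 1
  R[2]: 0 | 0 | 0 | 0 | 0 | 1 | 1 | 1 | 1 | 1 | 2
  R[3]: 0 | 0 | 0 | 1 | 1 | 2 | 2 | 2 | 2 | 2 | 3
  R[4]: 0 | 0 | 0 | 1 | 1 | 2 | 2 | 2 | 2 | 3 | 4
  R[5]: 0 | 1 | 1 | 2 | 2 | 3 | 3 | 3 | 3 | 4 | 5
  R[6]: 0 | 1 | 1 | 2 | 2 | 3 | 4 | 4 | 4 | 5 | 6
  R[7]: 0 | 1 | 1 | 2 | 2 | 3 | 4 | 5 | 5 | 6 | 7
  R[8]: 0 | 1 | 1 | 2 | 3 | 4 | 5 | 6 | 6 | 7 | 8
  R[9]: 0 | 1 | 1 | 2 | 3 | 4 | 5 | 6 | 7 | 8 | 9
  R[10]: 0 | 1 | 2 | 3 | 4 | 5 | 6 | 7 | 8 | 9 | 10
  R[11]: 1 | 2 | 3 | 4 | 5 | 6 | 7 | 8 | 9 | 10 | 11

hence w(1..11) = (6, 11, 4, 10, 2, 7, 8, 5, 9, 3, 1).

Fulton essential set (8 of the 36 Rothe cells):

[(2, 5, 0), (2, 10, 1), (4, 3, 0), (4, 5, 1), (4, 9, 2), (7, 5, 2), (9, 3, 1), (10, 1, 0)]


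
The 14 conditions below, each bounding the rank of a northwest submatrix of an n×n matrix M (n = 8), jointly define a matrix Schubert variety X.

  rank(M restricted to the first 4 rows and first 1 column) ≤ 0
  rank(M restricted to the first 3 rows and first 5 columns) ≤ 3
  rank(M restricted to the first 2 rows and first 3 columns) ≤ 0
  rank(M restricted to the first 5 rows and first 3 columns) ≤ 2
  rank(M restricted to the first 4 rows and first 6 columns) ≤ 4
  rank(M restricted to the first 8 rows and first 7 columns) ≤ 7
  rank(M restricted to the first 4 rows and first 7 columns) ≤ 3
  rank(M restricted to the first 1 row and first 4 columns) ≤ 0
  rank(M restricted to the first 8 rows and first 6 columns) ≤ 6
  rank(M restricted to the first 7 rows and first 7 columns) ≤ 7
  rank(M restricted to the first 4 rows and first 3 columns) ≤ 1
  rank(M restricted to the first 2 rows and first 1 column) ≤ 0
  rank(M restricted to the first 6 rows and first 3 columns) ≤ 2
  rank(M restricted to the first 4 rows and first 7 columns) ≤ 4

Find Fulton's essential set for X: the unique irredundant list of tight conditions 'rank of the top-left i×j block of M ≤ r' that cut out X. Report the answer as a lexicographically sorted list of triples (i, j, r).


Propagating the 14 rank bounds to every northwest block:

  0, 0, 0, 0, 1, 1, 1, 1
  0, 0, 0, 1, 2, 2, 2, 2
  0, 1, 1, 2, 3, 3, 3, 3
  0, 1, 1, 2, 3, 3, 3, 4
  1, 2, 2, 3, 4, 4, 4, 5
  1, 2, 2, 3, 4, 5, 5, 6
  1, 2, 3, 4, 5, 6, 6, 7
  1, 2, 3, 4, 5, 6, 7, 8

giving w = (5, 4, 2, 8, 1, 6, 3, 7) via Δ²R.

ℓ(w)=13; the 6 essential cells (i,j,r):

[(1, 4, 0), (2, 3, 0), (4, 1, 0), (4, 3, 1), (4, 7, 3), (6, 3, 2)]


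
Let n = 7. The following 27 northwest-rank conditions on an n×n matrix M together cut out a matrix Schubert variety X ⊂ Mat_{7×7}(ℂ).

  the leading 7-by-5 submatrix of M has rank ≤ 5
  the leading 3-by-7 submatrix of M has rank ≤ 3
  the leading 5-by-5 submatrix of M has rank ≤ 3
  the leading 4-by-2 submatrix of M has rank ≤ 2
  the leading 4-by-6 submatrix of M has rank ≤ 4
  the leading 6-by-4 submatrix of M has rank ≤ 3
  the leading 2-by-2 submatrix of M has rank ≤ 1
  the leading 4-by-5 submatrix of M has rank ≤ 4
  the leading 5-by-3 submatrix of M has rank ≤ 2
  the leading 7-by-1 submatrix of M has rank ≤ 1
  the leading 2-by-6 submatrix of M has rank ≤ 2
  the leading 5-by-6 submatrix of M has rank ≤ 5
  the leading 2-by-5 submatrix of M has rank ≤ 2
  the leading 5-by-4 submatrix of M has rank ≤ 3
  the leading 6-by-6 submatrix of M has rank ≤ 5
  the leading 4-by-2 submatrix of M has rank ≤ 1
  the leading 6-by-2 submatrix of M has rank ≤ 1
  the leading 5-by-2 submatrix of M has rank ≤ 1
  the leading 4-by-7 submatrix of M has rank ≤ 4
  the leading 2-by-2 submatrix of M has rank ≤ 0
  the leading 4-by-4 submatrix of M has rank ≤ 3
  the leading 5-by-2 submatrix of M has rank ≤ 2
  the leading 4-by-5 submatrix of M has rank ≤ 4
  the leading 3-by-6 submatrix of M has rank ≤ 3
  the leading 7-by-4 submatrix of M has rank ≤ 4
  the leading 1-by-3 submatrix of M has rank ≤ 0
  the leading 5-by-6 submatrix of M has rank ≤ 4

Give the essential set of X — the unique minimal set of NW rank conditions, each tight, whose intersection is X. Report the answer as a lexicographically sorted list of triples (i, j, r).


The tightest implied rank at each (i,j), from the 27 conditions:

  0 0 0 1 1 1 1
  0 0 1 2 2 2 2
  1 1 2 3 3 3 3
  1 1 2 3 3 4 4
  1 1 2 3 3 4 5
  1 1 2 3 4 5 6
  1 2 3 4 5 6 7

reading off 1-entries of Δ²R: w = (4, 3, 1, 6, 7, 5, 2).

|D(w)|=10, |Ess(w)|=4:

[(1, 3, 0), (2, 2, 0), (5, 5, 3), (6, 2, 1)]


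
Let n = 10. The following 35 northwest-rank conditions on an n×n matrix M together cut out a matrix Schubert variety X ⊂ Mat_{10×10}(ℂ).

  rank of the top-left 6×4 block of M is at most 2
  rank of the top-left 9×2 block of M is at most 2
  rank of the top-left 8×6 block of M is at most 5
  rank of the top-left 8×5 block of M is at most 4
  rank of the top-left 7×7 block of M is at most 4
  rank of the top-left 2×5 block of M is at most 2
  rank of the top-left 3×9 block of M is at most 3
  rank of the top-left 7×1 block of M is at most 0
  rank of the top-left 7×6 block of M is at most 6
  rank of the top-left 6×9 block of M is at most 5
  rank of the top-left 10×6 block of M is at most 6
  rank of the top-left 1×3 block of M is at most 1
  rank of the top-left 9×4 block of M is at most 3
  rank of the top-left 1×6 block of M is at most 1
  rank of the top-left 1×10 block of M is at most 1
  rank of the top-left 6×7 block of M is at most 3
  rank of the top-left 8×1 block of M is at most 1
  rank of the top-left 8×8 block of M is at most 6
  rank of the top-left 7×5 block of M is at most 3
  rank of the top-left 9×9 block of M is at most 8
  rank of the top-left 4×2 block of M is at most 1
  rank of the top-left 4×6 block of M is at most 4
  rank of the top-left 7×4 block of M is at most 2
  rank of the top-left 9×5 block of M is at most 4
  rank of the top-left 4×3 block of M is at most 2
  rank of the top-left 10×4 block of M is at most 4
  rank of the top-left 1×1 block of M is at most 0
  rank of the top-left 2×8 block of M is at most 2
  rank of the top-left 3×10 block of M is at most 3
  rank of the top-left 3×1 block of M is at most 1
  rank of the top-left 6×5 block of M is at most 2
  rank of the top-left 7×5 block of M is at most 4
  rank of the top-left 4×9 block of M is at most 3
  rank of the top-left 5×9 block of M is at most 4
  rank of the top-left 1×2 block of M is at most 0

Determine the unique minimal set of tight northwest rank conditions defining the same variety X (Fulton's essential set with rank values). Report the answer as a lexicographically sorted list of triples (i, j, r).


Rank table r_w(10×10) implied by the 35 constraints:

  row 1: 0 | 0 | 1 | 1 | 1 | 1 | 1 | 1 | 1 | 1
  row 2: 0 | 1 | 2 | 2 | 2 | 2 | 2 | 2 | 2 | 2
  row 3: 0 | 1 | 2 | 2 | 2 | 3 | 3 | 3 | 3 | 3
  row 4: 0 | 1 | 2 | 2 | 2 | 3 | 3 | 3 | 3 | 4
  row 5: 0 | 1 | 2 | 2 | 2 | 3 | 3 | 4 | 4 | 5
  row 6: 0 | 1 | 2 | 2 | 2 | 3 | 3 | 4 | 5 | 6
  row 7: 0 | 1 | 2 | 2 | 3 | 4 | 4 | 5 | 6 | 7
  row 8: 1 | 2 | 3 | 3 | 4 | 5 | 5 | 6 | 7 | 8
  row 9: 1 | 2 | 3 | 3 | 4 | 5 | 6 | 7 | 8 | 9
  row 10: 1 | 2 | 3 | 4 | 5 | 6 | 7 | 8 | 9 | 10

hence w(1..10) = (3, 2, 6, 10, 8, 9, 5, 1, 7, 4).

ℓ(w)=23; the 7 essential cells (i,j,r):

[(1, 2, 0), (4, 9, 3), (6, 5, 2), (6, 7, 3), (7, 1, 0), (7, 4, 2), (9, 4, 3)]


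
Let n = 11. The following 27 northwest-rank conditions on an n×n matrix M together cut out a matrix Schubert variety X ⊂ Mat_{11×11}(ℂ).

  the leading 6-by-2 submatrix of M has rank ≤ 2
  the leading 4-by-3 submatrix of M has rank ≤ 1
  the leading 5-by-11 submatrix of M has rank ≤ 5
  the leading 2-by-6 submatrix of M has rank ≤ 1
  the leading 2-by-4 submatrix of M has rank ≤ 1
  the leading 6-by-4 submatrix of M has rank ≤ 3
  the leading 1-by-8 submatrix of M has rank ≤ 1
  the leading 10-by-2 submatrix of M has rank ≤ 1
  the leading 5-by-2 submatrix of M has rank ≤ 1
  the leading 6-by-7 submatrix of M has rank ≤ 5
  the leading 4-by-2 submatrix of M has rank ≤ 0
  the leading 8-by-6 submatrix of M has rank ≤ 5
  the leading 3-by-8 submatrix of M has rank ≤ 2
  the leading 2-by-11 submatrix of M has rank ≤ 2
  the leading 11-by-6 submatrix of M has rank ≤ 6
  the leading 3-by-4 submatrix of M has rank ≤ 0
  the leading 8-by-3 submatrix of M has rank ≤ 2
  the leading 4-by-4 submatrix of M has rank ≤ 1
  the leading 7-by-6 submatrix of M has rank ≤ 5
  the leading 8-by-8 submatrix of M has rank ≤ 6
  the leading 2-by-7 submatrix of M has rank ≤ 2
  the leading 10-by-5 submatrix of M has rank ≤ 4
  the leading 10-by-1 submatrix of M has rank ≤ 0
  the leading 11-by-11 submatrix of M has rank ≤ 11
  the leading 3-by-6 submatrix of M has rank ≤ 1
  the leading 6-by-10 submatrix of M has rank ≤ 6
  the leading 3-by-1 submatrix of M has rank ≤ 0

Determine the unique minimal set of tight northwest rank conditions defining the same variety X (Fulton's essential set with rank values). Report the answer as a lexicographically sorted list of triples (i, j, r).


Recovering R(i,j) via the rank-extension bound from the 27 conditions:

  row 1: 0  0  0  0  1  1  1  1  1  1  1
  row 2: 0  0  0  0  1  1  2  2  2  2  2
  row 3: 0  0  0  0  1  1  2  2  3  3  3
  row 4: 0  0  1  1  2  2  3  3  4  4  4
  row 5: 0  1  2  2  3  3  4  4  5  5  5
  row 6: 0  1  2  3  4  4  5  5  6  6  6
  row 7: 0  1  2  3  4  5  6  6  7  7  7
  row 8: 0  1  2  3  4  5  6  6  7  8  8
  row 9: 0  1  2  3  4  5  6  7  8  9  9
  row 10: 0  1  2  3  4  5  6  7  8  9  10
  row 11: 1  2  3  4  5  6  7  8  9  10  11

hence w(1..11) = (5, 7, 9, 3, 2, 4, 6, 10, 8, 11, 1).

Fulton essential set (6 of the 24 Rothe cells):

[(3, 4, 0), (3, 6, 1), (3, 8, 2), (4, 2, 0), (8, 8, 6), (10, 1, 0)]


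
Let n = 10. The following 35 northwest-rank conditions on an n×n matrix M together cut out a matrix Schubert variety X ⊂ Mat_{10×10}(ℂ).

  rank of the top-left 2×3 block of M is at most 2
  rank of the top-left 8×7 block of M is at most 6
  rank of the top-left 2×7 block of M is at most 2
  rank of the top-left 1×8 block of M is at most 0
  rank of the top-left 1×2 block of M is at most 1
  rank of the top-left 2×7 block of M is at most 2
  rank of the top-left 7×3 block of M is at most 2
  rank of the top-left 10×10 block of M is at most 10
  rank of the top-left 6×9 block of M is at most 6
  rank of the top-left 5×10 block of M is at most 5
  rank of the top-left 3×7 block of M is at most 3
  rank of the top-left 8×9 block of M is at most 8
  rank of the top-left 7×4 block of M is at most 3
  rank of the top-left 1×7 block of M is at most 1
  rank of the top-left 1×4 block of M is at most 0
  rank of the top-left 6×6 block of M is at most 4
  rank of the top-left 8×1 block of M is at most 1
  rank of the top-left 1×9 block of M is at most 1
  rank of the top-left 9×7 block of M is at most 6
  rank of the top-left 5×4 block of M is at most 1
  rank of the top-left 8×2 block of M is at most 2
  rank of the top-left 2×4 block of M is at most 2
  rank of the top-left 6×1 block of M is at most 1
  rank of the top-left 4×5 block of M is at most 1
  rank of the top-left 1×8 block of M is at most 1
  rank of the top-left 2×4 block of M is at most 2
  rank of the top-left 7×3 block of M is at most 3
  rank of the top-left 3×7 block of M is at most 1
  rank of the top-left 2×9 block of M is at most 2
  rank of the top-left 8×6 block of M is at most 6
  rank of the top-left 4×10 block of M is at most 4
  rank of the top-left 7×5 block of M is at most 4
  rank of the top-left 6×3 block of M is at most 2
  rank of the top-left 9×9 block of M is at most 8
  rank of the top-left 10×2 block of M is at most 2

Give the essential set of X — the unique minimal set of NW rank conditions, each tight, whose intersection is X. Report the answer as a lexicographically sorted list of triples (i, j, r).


The tightest implied rank at each (i,j), from the 35 conditions:

  row 1: 0  0  0  0  0  0  0  0  1  1
  row 2: 1  1  1  1  1  1  1  1  2  2
  row 3: 1  1  1  1  1  1  1  2  3  3
  row 4: 1  1  1  1  1  2  2  3  4  4
  row 5: 1  1  1  1  2  3  3  4  5  5
  row 6: 1  2  2  2  3  4  4  5  6  6
  row 7: 1  2  2  3  4  5  5  6  7  7
  row 8: 1  2  3  4  5  6  6  7  8  8
  row 9: 1  2  3  4  5  6  6  7  8  9
  row 10: 1  2  3  4  5  6  7  8  9  10

the unique w with this rank table is (9, 1, 8, 6, 5, 2, 4, 3, 10, 7).

D(w) has 23 cells with 6 SE-corners; essential set:

[(1, 8, 0), (3, 7, 1), (4, 5, 1), (5, 4, 1), (7, 3, 2), (9, 7, 6)]


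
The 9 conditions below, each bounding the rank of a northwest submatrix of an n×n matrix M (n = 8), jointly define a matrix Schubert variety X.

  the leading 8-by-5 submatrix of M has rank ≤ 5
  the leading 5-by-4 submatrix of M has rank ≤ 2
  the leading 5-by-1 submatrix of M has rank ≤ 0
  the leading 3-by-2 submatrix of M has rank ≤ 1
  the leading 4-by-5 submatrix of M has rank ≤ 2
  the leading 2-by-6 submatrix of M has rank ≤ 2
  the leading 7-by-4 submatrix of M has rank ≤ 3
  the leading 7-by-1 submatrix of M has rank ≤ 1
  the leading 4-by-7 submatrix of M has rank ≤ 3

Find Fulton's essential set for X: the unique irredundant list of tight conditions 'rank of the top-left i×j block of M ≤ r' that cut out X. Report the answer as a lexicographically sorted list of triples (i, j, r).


Propagating the 9 rank bounds to every northwest block:

  0, 1, 1, 1, 1, 1, 1, 1
  0, 1, 2, 2, 2, 2, 2, 2
  0, 1, 2, 2, 2, 3, 3, 3
  0, 1, 2, 2, 2, 3, 3, 4
  0, 1, 2, 2, 3, 4, 4, 5
  1, 2, 3, 3, 4, 5, 5, 6
  1, 2, 3, 3, 4, 5, 6, 7
  1, 2, 3, 4, 5, 6, 7, 8

reading off 1-entries of Δ²R: w = (2, 3, 6, 8, 5, 1, 7, 4).

D(w) has 12 cells with 5 SE-corners; essential set:

[(4, 5, 2), (4, 7, 3), (5, 1, 0), (5, 4, 2), (7, 4, 3)]


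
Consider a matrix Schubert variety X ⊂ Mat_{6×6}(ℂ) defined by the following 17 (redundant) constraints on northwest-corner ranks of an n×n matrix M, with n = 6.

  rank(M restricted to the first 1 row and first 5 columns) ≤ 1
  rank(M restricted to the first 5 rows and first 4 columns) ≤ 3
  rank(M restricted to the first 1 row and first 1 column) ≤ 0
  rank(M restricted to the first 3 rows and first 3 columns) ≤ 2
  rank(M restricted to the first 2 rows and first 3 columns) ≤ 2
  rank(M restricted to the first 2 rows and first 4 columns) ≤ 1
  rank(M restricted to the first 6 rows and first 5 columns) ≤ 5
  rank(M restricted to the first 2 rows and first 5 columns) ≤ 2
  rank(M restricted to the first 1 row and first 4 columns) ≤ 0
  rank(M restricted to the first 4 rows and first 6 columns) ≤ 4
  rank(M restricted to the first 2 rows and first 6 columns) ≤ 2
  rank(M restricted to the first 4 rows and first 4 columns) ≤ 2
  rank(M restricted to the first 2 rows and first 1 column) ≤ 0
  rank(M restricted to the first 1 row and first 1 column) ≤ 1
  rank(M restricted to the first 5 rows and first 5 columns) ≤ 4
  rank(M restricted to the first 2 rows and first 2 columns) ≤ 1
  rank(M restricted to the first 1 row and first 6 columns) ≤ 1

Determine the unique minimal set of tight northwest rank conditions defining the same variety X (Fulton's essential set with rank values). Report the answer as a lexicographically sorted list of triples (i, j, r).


Rank table r_w(6×6) implied by the 17 constraints:

  R[1]: 0, 0, 0, 0, 1, 1
  R[2]: 0, 1, 1, 1, 2, 2
  R[3]: 1, 2, 2, 2, 3, 3
  R[4]: 1, 2, 2, 2, 3, 4
  R[5]: 1, 2, 3, 3, 4, 5
  R[6]: 1, 2, 3, 4, 5, 6

reading off 1-entries of Δ²R: w = (5, 2, 1, 6, 3, 4).

Fulton essential set (3 of the 7 Rothe cells):

[(1, 4, 0), (2, 1, 0), (4, 4, 2)]


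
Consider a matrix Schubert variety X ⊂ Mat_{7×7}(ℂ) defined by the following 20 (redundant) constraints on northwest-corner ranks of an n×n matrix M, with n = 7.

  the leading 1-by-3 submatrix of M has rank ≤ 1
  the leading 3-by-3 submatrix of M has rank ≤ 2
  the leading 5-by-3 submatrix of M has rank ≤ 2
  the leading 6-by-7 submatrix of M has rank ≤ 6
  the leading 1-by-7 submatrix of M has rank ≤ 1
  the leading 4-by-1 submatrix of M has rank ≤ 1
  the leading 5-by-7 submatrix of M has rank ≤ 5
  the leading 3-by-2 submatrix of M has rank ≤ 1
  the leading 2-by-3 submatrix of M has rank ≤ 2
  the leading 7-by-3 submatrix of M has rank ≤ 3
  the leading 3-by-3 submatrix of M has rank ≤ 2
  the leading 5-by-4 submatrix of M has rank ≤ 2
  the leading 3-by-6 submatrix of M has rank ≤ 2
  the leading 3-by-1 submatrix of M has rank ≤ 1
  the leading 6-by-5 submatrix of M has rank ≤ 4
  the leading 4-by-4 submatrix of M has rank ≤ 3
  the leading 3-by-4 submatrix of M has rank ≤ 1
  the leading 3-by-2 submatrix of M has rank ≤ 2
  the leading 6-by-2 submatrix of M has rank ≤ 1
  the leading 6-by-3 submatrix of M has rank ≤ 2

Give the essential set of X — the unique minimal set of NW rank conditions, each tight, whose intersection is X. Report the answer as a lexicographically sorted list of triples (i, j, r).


Recovering R(i,j) via the rank-extension bound from the 20 conditions:

  i=1: 1 1 1 1 1 1 1
  i=2: 1 1 1 1 2 2 2
  i=3: 1 1 1 1 2 2 3
  i=4: 1 1 2 2 3 3 4
  i=5: 1 1 2 2 3 4 5
  i=6: 1 1 2 3 4 5 6
  i=7: 1 2 3 4 5 6 7

so w = (1, 5, 7, 3, 6, 4, 2).

|D(w)|=11, |Ess(w)|=4:

[(3, 4, 1), (3, 6, 2), (5, 4, 2), (6, 2, 1)]


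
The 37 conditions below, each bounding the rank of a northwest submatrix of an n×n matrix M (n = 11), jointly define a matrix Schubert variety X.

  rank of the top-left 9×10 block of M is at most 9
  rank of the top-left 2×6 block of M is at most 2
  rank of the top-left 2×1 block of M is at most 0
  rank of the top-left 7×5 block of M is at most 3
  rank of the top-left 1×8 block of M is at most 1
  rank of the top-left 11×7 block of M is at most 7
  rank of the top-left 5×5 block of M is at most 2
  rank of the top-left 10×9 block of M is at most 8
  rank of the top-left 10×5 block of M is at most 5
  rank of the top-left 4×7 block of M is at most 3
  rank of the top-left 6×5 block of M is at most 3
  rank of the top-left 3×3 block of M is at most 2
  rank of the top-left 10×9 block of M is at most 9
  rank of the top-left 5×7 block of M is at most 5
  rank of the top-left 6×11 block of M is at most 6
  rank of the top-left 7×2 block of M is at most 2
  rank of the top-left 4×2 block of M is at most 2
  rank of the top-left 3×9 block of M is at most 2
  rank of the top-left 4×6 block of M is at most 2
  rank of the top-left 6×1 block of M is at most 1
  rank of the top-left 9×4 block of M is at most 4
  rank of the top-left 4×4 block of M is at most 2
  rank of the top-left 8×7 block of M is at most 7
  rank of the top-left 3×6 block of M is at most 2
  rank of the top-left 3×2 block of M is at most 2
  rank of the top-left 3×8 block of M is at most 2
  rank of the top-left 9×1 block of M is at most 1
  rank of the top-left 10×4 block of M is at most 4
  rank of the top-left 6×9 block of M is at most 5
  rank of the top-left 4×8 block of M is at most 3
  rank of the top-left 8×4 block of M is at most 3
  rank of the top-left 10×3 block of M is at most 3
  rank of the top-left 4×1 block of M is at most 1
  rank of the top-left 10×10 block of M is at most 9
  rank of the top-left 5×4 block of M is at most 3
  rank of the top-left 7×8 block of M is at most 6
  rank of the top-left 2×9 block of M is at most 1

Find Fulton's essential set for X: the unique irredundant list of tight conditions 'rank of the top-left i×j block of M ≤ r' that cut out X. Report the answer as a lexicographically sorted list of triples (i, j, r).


Recovering R(i,j) via the rank-extension bound from the 37 conditions:

  row 1: 0, 1, 1, 1, 1, 1, 1, 1, 1, 1, 1
  row 2: 0, 1, 1, 1, 1, 1, 1, 1, 1, 2, 2
  row 3: 1, 2, 2, 2, 2, 2, 2, 2, 2, 3, 3
  row 4: 1, 2, 2, 2, 2, 2, 3, 3, 3, 4, 4
  row 5: 1, 2, 2, 2, 2, 3, 4, 4, 4, 5, 5
  row 6: 1, 2, 3, 3, 3, 4, 5, 5, 5, 6, 6
  row 7: 1, 2, 3, 3, 3, 4, 5, 6, 6, 7, 7
  row 8: 1, 2, 3, 3, 4, 5, 6, 7, 7, 8, 8
  row 9: 1, 2, 3, 4, 5, 6, 7, 8, 8, 9, 9
  row 10: 1, 2, 3, 4, 5, 6, 7, 8, 8, 9, 10
  row 11: 1, 2, 3, 4, 5, 6, 7, 8, 9, 10, 11

second differences of R give the permutation w = (2, 10, 1, 7, 6, 3, 8, 5, 4, 11, 9).

|D(w)|=20, |Ess(w)|=7:

[(2, 1, 0), (2, 9, 1), (4, 6, 2), (5, 5, 2), (7, 5, 3), (8, 4, 3), (10, 9, 8)]


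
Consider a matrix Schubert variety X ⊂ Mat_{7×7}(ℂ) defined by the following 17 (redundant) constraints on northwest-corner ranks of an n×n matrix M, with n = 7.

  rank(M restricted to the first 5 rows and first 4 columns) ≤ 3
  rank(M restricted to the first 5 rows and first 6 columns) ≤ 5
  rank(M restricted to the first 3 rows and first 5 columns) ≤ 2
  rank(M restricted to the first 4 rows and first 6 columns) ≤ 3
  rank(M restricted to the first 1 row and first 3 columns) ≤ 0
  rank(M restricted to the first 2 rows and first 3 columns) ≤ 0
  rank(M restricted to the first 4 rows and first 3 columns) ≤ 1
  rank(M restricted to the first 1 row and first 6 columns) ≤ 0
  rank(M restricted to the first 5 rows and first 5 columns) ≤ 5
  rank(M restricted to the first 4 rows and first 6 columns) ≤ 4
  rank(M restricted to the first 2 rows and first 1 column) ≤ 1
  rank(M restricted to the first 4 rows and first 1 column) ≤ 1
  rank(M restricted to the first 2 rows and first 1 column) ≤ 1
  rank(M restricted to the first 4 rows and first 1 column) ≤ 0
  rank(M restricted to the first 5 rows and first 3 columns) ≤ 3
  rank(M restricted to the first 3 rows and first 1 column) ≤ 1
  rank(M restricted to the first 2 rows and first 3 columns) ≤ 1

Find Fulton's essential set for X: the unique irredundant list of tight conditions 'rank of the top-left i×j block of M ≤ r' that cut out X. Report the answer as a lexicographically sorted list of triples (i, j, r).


Reconstructing r_w from the 17 given conditions:

  row 1: 0  0  0  0  0  0  1
  row 2: 0  0  0  1  1  1  2
  row 3: 0  1  1  2  2  2  3
  row 4: 0  1  1  2  3  3  4
  row 5: 1  2  2  3  4  4  5
  row 6: 1  2  3  4  5  5  6
  row 7: 1  2  3  4  5  6  7

so w = (7, 4, 2, 5, 1, 3, 6).

4 SE-corners of the 12-cell Rothe diagram give Ess(w):

[(1, 6, 0), (2, 3, 0), (4, 1, 0), (4, 3, 1)]


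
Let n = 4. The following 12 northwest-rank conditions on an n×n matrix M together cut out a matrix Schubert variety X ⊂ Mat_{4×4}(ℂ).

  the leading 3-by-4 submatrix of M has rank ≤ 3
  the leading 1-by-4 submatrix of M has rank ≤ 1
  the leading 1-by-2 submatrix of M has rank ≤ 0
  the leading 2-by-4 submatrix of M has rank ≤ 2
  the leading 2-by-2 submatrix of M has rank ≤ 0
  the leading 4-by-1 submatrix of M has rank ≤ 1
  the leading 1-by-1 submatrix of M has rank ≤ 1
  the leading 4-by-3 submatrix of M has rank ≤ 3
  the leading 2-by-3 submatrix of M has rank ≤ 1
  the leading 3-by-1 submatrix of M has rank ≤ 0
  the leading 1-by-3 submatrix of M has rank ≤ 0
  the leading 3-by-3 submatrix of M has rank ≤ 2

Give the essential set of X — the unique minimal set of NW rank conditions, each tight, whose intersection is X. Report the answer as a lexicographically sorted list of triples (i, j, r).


Propagating the 12 rank bounds to every northwest block:

  0, 0, 0, 1
  0, 0, 1, 2
  0, 1, 2, 3
  1, 2, 3, 4

the unique w with this rank table is (4, 3, 2, 1).

Fulton essential set (3 of the 6 Rothe cells):

[(1, 3, 0), (2, 2, 0), (3, 1, 0)]


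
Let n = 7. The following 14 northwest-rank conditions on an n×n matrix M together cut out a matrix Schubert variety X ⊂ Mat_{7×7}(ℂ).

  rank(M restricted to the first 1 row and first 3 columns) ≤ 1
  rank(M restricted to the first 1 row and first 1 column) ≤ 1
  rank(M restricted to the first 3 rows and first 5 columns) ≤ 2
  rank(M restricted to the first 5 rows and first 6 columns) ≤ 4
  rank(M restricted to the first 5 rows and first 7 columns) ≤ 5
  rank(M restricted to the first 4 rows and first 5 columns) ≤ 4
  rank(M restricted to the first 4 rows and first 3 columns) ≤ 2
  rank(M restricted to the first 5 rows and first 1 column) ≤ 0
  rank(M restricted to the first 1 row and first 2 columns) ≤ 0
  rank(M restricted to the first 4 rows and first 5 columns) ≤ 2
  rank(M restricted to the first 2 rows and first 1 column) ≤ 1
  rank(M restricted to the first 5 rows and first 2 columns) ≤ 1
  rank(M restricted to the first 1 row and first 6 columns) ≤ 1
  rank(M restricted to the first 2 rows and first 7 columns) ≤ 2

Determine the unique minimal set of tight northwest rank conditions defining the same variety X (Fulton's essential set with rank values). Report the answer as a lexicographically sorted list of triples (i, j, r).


Propagating the 14 rank bounds to every northwest block:

  row 1: 0, 0, 1, 1, 1, 1, 1
  row 2: 0, 1, 2, 2, 2, 2, 2
  row 3: 0, 1, 2, 2, 2, 3, 3
  row 4: 0, 1, 2, 2, 2, 3, 4
  row 5: 0, 1, 2, 3, 3, 4, 5
  row 6: 1, 2, 3, 4, 4, 5, 6
  row 7: 1, 2, 3, 4, 5, 6, 7

the unique w with this rank table is (3, 2, 6, 7, 4, 1, 5).

|D(w)|=10, |Ess(w)|=3:

[(1, 2, 0), (4, 5, 2), (5, 1, 0)]


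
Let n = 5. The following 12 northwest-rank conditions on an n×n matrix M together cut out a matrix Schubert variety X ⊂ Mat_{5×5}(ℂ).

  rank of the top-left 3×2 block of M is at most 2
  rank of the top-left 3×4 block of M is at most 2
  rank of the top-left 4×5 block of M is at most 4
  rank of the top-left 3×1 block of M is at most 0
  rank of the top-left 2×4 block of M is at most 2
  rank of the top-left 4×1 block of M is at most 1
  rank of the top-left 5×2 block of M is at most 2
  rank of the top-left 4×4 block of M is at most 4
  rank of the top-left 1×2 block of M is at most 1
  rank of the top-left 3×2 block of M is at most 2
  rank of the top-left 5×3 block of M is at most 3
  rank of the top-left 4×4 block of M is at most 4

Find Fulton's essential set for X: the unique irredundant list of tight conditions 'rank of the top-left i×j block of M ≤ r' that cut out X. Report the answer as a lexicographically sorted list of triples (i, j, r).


Computing R[i][j] = min implied NW-rank bound (n=5, 12 conditions):

  R[1]: 0 1 1 1 1
  R[2]: 0 1 2 2 2
  R[3]: 0 1 2 2 3
  R[4]: 1 2 3 3 4
  R[5]: 1 2 3 4 5

giving w = (2, 3, 5, 1, 4) via Δ²R.

Fulton essential set (2 of the 4 Rothe cells):

[(3, 1, 0), (3, 4, 2)]


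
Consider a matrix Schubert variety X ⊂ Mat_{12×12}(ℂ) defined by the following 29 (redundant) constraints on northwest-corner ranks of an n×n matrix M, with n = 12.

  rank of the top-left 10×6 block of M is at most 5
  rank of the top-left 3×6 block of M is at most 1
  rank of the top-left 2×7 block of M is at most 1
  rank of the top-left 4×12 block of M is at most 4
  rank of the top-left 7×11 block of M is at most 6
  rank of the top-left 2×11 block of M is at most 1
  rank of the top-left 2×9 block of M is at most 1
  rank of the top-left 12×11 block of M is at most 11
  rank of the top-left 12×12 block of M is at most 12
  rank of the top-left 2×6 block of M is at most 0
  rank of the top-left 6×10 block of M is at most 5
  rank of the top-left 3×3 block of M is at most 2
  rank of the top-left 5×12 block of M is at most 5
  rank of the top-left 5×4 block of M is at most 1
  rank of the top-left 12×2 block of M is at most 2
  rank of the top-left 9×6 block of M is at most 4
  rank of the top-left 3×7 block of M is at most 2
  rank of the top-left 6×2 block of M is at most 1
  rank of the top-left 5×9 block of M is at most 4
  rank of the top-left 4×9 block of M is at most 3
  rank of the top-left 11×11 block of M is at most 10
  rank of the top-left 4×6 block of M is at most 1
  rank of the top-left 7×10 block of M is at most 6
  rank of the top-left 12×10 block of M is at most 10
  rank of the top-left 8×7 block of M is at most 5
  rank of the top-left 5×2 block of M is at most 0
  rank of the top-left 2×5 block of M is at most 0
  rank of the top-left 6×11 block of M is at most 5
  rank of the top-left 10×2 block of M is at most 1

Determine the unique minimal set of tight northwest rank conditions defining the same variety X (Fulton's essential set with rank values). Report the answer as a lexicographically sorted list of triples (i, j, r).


Reconstructing r_w from the 29 given conditions:

  row 1: 0  0  0  0  0  0  1  1  1  1  1  1
  row 2: 0  0  0  0  0  0  1  1  1  1  1  2
  row 3: 0  0  1  1  1  1  2  2  2  2  2  3
  row 4: 0  0  1  1  1  1  2  3  3  3  3  4
  row 5: 0  0  1  1  2  2  3  4  4  4  4  5
  row 6: 1  1  2  2  3  3  4  5  5  5  5  6
  row 7: 1  1  2  3  4  4  5  6  6  6  6  7
  row 8: 1  1  2  3  4  4  5  6  7  7  7  8
  row 9: 1  1  2  3  4  4  5  6  7  8  8  9
  row 10: 1  1  2  3  4  5  6  7  8  9  9  10
  row 11: 1  2  3  4  5  6  7  8  9  10  10  11
  row 12: 1  2  3  4  5  6  7  8  9  10  11  12

second differences of R give the permutation w = (7, 12, 3, 8, 5, 1, 4, 9, 10, 6, 2, 11).

D(w) has 32 cells with 7 SE-corners; essential set:

[(2, 6, 0), (2, 11, 1), (4, 6, 1), (5, 2, 0), (5, 4, 1), (9, 6, 4), (10, 2, 1)]


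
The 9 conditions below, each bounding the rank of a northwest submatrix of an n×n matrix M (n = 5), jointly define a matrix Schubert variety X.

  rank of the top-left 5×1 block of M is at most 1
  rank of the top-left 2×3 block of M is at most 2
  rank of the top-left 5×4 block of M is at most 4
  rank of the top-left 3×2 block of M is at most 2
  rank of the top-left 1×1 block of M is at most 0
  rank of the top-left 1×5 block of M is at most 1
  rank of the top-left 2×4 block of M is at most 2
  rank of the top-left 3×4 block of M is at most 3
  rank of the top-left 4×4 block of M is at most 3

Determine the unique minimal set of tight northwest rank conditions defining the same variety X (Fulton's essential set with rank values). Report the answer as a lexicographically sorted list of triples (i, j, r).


Computing R[i][j] = min implied NW-rank bound (n=5, 9 conditions):

  R[1]: 0, 1, 1, 1, 1
  R[2]: 1, 2, 2, 2, 2
  R[3]: 1, 2, 3, 3, 3
  R[4]: 1, 2, 3, 3, 4
  R[5]: 1, 2, 3, 4, 5

second differences of R give the permutation w = (2, 1, 3, 5, 4).

Fulton essential set (2 of the 2 Rothe cells):

[(1, 1, 0), (4, 4, 3)]
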